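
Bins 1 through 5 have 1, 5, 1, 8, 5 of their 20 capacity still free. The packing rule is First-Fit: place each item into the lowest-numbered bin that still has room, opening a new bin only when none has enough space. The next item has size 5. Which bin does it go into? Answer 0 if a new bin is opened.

Bins with room: bin 2 (5), bin 4 (8), bin 5 (5).
The first with room is bin 2.

2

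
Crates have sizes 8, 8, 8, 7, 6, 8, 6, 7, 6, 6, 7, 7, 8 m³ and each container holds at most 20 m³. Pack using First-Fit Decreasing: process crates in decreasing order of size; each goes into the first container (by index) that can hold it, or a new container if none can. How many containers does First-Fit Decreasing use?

6

Sorted descending: 8, 8, 8, 8, 8, 7, 7, 7, 7, 6, 6, 6, 6.
8 m³ → container 1 (remaining 12 m³)
8 m³ → container 1 (remaining 4 m³)
8 m³ → container 2 (remaining 12 m³)
8 m³ → container 2 (remaining 4 m³)
8 m³ → container 3 (remaining 12 m³)
7 m³ → container 3 (remaining 5 m³)
7 m³ → container 4 (remaining 13 m³)
7 m³ → container 4 (remaining 6 m³)
7 m³ → container 5 (remaining 13 m³)
6 m³ → container 4 (remaining 0 m³)
6 m³ → container 5 (remaining 7 m³)
6 m³ → container 5 (remaining 1 m³)
6 m³ → container 6 (remaining 14 m³)
Final containers: [8,8] [8,8] [8,7] [7,7,6] [7,6,6] [6].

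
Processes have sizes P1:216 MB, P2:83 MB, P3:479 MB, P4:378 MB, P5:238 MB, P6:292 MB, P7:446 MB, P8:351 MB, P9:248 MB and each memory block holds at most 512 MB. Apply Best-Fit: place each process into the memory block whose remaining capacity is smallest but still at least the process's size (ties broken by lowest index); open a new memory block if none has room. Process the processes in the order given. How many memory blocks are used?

7

P1 (216 MB) → memory block 1 (remaining 296 MB)
P2 (83 MB) → memory block 1 (remaining 213 MB)
P3 (479 MB) → memory block 2 (remaining 33 MB)
P4 (378 MB) → memory block 3 (remaining 134 MB)
P5 (238 MB) → memory block 4 (remaining 274 MB)
P6 (292 MB) → memory block 5 (remaining 220 MB)
P7 (446 MB) → memory block 6 (remaining 66 MB)
P8 (351 MB) → memory block 7 (remaining 161 MB)
P9 (248 MB) → memory block 4 (remaining 26 MB)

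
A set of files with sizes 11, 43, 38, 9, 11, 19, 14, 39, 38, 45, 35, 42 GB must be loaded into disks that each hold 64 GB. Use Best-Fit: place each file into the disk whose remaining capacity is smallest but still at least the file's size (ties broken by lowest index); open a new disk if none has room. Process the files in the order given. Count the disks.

disk 1: place 11 GB, 53 GB left
disk 1: place 43 GB, 10 GB left
disk 2: place 38 GB, 26 GB left
disk 1: place 9 GB, 1 GB left
disk 2: place 11 GB, 15 GB left
disk 3: place 19 GB, 45 GB left
disk 2: place 14 GB, 1 GB left
disk 3: place 39 GB, 6 GB left
disk 4: place 38 GB, 26 GB left
disk 5: place 45 GB, 19 GB left
disk 6: place 35 GB, 29 GB left
disk 7: place 42 GB, 22 GB left

7 disks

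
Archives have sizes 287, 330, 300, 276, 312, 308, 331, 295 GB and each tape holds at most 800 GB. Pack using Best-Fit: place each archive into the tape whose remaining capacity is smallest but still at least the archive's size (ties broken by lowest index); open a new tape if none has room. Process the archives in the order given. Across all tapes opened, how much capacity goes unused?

761

Put 287 GB in tape 1; 513 GB remain.
Put 330 GB in tape 1; 183 GB remain.
Put 300 GB in tape 2; 500 GB remain.
Put 276 GB in tape 2; 224 GB remain.
Put 312 GB in tape 3; 488 GB remain.
Put 308 GB in tape 3; 180 GB remain.
Put 331 GB in tape 4; 469 GB remain.
Put 295 GB in tape 4; 174 GB remain.
4 tapes × 800 GB = 3200 GB; used 2439 GB; unused 761 GB.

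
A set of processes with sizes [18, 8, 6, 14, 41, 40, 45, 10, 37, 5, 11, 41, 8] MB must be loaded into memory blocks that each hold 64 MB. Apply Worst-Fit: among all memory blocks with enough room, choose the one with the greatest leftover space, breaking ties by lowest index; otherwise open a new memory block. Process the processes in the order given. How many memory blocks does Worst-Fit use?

6 memory blocks

memory block 1: place 18 MB, 46 MB left
memory block 1: place 8 MB, 38 MB left
memory block 1: place 6 MB, 32 MB left
memory block 1: place 14 MB, 18 MB left
memory block 2: place 41 MB, 23 MB left
memory block 3: place 40 MB, 24 MB left
memory block 4: place 45 MB, 19 MB left
memory block 3: place 10 MB, 14 MB left
memory block 5: place 37 MB, 27 MB left
memory block 5: place 5 MB, 22 MB left
memory block 2: place 11 MB, 12 MB left
memory block 6: place 41 MB, 23 MB left
memory block 6: place 8 MB, 15 MB left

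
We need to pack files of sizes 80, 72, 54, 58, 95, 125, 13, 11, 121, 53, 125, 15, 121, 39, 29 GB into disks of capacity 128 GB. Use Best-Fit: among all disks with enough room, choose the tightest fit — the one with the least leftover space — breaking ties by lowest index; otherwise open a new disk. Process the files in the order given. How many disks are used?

9 disks

Put 80 GB in disk 1; 48 GB remain.
Put 72 GB in disk 2; 56 GB remain.
Put 54 GB in disk 2; 2 GB remain.
Put 58 GB in disk 3; 70 GB remain.
Put 95 GB in disk 4; 33 GB remain.
Put 125 GB in disk 5; 3 GB remain.
Put 13 GB in disk 4; 20 GB remain.
Put 11 GB in disk 4; 9 GB remain.
Put 121 GB in disk 6; 7 GB remain.
Put 53 GB in disk 3; 17 GB remain.
Put 125 GB in disk 7; 3 GB remain.
Put 15 GB in disk 3; 2 GB remain.
Put 121 GB in disk 8; 7 GB remain.
Put 39 GB in disk 1; 9 GB remain.
Put 29 GB in disk 9; 99 GB remain.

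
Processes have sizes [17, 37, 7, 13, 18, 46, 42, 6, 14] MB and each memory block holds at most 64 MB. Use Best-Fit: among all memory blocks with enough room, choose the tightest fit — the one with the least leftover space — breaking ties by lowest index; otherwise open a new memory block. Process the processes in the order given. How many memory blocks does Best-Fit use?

17 MB → memory block 1 (remaining 47 MB)
37 MB → memory block 1 (remaining 10 MB)
7 MB → memory block 1 (remaining 3 MB)
13 MB → memory block 2 (remaining 51 MB)
18 MB → memory block 2 (remaining 33 MB)
46 MB → memory block 3 (remaining 18 MB)
42 MB → memory block 4 (remaining 22 MB)
6 MB → memory block 3 (remaining 12 MB)
14 MB → memory block 4 (remaining 8 MB)

4 memory blocks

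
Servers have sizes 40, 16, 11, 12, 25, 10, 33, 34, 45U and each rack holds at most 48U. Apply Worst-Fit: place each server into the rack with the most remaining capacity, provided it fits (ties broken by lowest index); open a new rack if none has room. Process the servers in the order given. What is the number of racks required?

Put 40U in rack 1; 8U remain.
Put 16U in rack 2; 32U remain.
Put 11U in rack 2; 21U remain.
Put 12U in rack 2; 9U remain.
Put 25U in rack 3; 23U remain.
Put 10U in rack 3; 13U remain.
Put 33U in rack 4; 15U remain.
Put 34U in rack 5; 14U remain.
Put 45U in rack 6; 3U remain.
Final racks: [40] [16,11,12] [25,10] [33] [34] [45].

6 racks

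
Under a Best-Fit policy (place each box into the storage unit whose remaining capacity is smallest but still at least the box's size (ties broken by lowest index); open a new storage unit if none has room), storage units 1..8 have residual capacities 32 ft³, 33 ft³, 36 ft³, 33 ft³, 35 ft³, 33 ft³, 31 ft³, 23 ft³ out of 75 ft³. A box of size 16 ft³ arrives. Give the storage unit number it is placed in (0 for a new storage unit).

8

Storage units with room: storage unit 1 (32 ft³), storage unit 2 (33 ft³), storage unit 3 (36 ft³), storage unit 4 (33 ft³), storage unit 5 (35 ft³), storage unit 6 (33 ft³), storage unit 7 (31 ft³), storage unit 8 (23 ft³).
Tightest fit is storage unit 8 with 23 ft³ free.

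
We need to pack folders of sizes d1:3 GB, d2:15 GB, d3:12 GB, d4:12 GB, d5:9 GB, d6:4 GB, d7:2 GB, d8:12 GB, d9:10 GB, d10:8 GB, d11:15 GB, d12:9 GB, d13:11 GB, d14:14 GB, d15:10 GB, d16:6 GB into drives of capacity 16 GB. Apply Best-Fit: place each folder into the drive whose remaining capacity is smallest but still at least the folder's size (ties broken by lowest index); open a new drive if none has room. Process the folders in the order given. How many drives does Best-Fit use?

Put d1 (3 GB) in drive 1; 13 GB remain.
Put d2 (15 GB) in drive 2; 1 GB remain.
Put d3 (12 GB) in drive 1; 1 GB remain.
Put d4 (12 GB) in drive 3; 4 GB remain.
Put d5 (9 GB) in drive 4; 7 GB remain.
Put d6 (4 GB) in drive 3; 0 GB remain.
Put d7 (2 GB) in drive 4; 5 GB remain.
Put d8 (12 GB) in drive 5; 4 GB remain.
Put d9 (10 GB) in drive 6; 6 GB remain.
Put d10 (8 GB) in drive 7; 8 GB remain.
Put d11 (15 GB) in drive 8; 1 GB remain.
Put d12 (9 GB) in drive 9; 7 GB remain.
Put d13 (11 GB) in drive 10; 5 GB remain.
Put d14 (14 GB) in drive 11; 2 GB remain.
Put d15 (10 GB) in drive 12; 6 GB remain.
Put d16 (6 GB) in drive 6; 0 GB remain.

12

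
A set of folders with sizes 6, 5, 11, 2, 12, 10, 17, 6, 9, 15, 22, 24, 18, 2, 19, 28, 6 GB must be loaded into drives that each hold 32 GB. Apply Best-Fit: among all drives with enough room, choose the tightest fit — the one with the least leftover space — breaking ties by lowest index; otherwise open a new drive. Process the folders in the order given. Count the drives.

Put 6 GB in drive 1; 26 GB remain.
Put 5 GB in drive 1; 21 GB remain.
Put 11 GB in drive 1; 10 GB remain.
Put 2 GB in drive 1; 8 GB remain.
Put 12 GB in drive 2; 20 GB remain.
Put 10 GB in drive 2; 10 GB remain.
Put 17 GB in drive 3; 15 GB remain.
Put 6 GB in drive 1; 2 GB remain.
Put 9 GB in drive 2; 1 GB remain.
Put 15 GB in drive 3; 0 GB remain.
Put 22 GB in drive 4; 10 GB remain.
Put 24 GB in drive 5; 8 GB remain.
Put 18 GB in drive 6; 14 GB remain.
Put 2 GB in drive 1; 0 GB remain.
Put 19 GB in drive 7; 13 GB remain.
Put 28 GB in drive 8; 4 GB remain.
Put 6 GB in drive 5; 2 GB remain.
Final drives: [6,5,11,2,6,2] [12,10,9] [17,15] [22] [24,6] [18] [19] [28].

8 drives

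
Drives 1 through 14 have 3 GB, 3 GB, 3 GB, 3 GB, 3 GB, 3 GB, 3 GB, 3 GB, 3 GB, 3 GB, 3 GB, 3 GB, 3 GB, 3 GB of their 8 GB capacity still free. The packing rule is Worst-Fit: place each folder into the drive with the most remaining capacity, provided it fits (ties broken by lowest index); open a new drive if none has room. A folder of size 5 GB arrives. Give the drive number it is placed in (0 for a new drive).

0

No drive has ≥ 5 GB free, so a new drive is opened.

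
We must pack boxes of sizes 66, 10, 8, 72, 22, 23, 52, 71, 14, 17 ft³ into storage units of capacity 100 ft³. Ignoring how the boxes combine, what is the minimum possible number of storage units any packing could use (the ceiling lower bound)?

4

Total size = 66 + 10 + 8 + 72 + 22 + 23 + 52 + 71 + 14 + 17 = 355 ft³.
⌈355 / 100⌉ = 4.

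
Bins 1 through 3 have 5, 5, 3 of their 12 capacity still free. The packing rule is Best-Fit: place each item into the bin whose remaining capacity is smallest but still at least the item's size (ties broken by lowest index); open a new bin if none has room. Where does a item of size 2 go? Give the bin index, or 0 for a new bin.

Bins with room: bin 1 (5), bin 2 (5), bin 3 (3).
Tightest fit is bin 3 with 3 free.

3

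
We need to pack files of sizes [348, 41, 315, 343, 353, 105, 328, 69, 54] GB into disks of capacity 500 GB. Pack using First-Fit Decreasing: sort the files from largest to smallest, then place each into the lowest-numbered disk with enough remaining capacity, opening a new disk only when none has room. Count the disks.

5 disks

Sorted descending: 353, 348, 343, 328, 315, 105, 69, 54, 41.
353 GB → disk 1 (remaining 147 GB)
348 GB → disk 2 (remaining 152 GB)
343 GB → disk 3 (remaining 157 GB)
328 GB → disk 4 (remaining 172 GB)
315 GB → disk 5 (remaining 185 GB)
105 GB → disk 1 (remaining 42 GB)
69 GB → disk 2 (remaining 83 GB)
54 GB → disk 2 (remaining 29 GB)
41 GB → disk 1 (remaining 1 GB)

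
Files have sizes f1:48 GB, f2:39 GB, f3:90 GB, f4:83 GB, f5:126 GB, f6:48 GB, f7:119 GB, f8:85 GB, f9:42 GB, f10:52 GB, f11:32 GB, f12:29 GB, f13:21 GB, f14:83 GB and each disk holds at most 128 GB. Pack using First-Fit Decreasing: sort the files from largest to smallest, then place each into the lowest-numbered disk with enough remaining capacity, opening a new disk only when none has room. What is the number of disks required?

Sorted descending: 126, 119, 90, 85, 83, 83, 52, 48, 48, 42, 39, 32, 29, 21.
126 GB → disk 1 (remaining 2 GB)
119 GB → disk 2 (remaining 9 GB)
90 GB → disk 3 (remaining 38 GB)
85 GB → disk 4 (remaining 43 GB)
83 GB → disk 5 (remaining 45 GB)
83 GB → disk 6 (remaining 45 GB)
52 GB → disk 7 (remaining 76 GB)
48 GB → disk 7 (remaining 28 GB)
48 GB → disk 8 (remaining 80 GB)
42 GB → disk 4 (remaining 1 GB)
39 GB → disk 5 (remaining 6 GB)
32 GB → disk 3 (remaining 6 GB)
29 GB → disk 6 (remaining 16 GB)
21 GB → disk 7 (remaining 7 GB)

8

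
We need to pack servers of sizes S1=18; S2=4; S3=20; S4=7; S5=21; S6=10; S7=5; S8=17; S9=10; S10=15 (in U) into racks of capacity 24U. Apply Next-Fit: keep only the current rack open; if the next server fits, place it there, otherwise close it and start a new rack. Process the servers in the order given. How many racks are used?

Put S1 (18U) in rack 1; 6U remain.
Put S2 (4U) in rack 1; 2U remain.
Put S3 (20U) in rack 2; 4U remain.
Put S4 (7U) in rack 3; 17U remain.
Put S5 (21U) in rack 4; 3U remain.
Put S6 (10U) in rack 5; 14U remain.
Put S7 (5U) in rack 5; 9U remain.
Put S8 (17U) in rack 6; 7U remain.
Put S9 (10U) in rack 7; 14U remain.
Put S10 (15U) in rack 8; 9U remain.
Final racks: [18,4] [20] [7] [21] [10,5] [17] [10] [15].

8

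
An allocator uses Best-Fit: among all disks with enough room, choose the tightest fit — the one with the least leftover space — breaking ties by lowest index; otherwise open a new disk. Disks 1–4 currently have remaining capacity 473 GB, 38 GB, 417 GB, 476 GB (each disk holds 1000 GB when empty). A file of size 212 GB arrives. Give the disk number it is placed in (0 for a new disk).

Disks with room: disk 1 (473 GB), disk 3 (417 GB), disk 4 (476 GB).
Tightest fit is disk 3 with 417 GB free.

3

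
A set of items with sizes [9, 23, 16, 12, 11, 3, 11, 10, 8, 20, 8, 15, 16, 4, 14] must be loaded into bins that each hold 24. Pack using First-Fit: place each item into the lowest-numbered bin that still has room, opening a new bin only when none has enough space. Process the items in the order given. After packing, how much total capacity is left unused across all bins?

36

bin 1: place 9, 15 left
bin 2: place 23, 1 left
bin 3: place 16, 8 left
bin 1: place 12, 3 left
bin 4: place 11, 13 left
bin 1: place 3, 0 left
bin 4: place 11, 2 left
bin 5: place 10, 14 left
bin 3: place 8, 0 left
bin 6: place 20, 4 left
bin 5: place 8, 6 left
bin 7: place 15, 9 left
bin 8: place 16, 8 left
bin 5: place 4, 2 left
bin 9: place 14, 10 left
9 bins × 24 = 216; used 180; unused 36.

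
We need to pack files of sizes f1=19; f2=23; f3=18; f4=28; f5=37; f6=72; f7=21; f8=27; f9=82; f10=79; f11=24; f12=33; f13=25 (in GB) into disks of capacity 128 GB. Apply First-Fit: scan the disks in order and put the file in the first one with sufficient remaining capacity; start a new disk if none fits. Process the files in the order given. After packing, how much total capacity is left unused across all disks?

152

Put f1 (19 GB) in disk 1; 109 GB remain.
Put f2 (23 GB) in disk 1; 86 GB remain.
Put f3 (18 GB) in disk 1; 68 GB remain.
Put f4 (28 GB) in disk 1; 40 GB remain.
Put f5 (37 GB) in disk 1; 3 GB remain.
Put f6 (72 GB) in disk 2; 56 GB remain.
Put f7 (21 GB) in disk 2; 35 GB remain.
Put f8 (27 GB) in disk 2; 8 GB remain.
Put f9 (82 GB) in disk 3; 46 GB remain.
Put f10 (79 GB) in disk 4; 49 GB remain.
Put f11 (24 GB) in disk 3; 22 GB remain.
Put f12 (33 GB) in disk 4; 16 GB remain.
Put f13 (25 GB) in disk 5; 103 GB remain.
5 disks × 128 GB = 640 GB; used 488 GB; unused 152 GB.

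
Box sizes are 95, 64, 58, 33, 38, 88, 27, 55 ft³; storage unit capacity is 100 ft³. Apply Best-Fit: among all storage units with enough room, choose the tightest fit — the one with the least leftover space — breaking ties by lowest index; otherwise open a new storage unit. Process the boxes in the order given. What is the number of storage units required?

5 storage units

95 ft³ → storage unit 1 (remaining 5 ft³)
64 ft³ → storage unit 2 (remaining 36 ft³)
58 ft³ → storage unit 3 (remaining 42 ft³)
33 ft³ → storage unit 2 (remaining 3 ft³)
38 ft³ → storage unit 3 (remaining 4 ft³)
88 ft³ → storage unit 4 (remaining 12 ft³)
27 ft³ → storage unit 5 (remaining 73 ft³)
55 ft³ → storage unit 5 (remaining 18 ft³)
Final storage units: [95] [64,33] [58,38] [88] [27,55].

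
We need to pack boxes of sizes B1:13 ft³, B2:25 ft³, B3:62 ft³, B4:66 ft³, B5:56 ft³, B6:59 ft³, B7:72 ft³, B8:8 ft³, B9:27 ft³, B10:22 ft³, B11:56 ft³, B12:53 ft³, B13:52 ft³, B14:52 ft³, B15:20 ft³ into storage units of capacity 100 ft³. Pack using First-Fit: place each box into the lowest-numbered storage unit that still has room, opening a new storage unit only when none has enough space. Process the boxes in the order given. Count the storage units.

B1 (13 ft³) → storage unit 1 (remaining 87 ft³)
B2 (25 ft³) → storage unit 1 (remaining 62 ft³)
B3 (62 ft³) → storage unit 1 (remaining 0 ft³)
B4 (66 ft³) → storage unit 2 (remaining 34 ft³)
B5 (56 ft³) → storage unit 3 (remaining 44 ft³)
B6 (59 ft³) → storage unit 4 (remaining 41 ft³)
B7 (72 ft³) → storage unit 5 (remaining 28 ft³)
B8 (8 ft³) → storage unit 2 (remaining 26 ft³)
B9 (27 ft³) → storage unit 3 (remaining 17 ft³)
B10 (22 ft³) → storage unit 2 (remaining 4 ft³)
B11 (56 ft³) → storage unit 6 (remaining 44 ft³)
B12 (53 ft³) → storage unit 7 (remaining 47 ft³)
B13 (52 ft³) → storage unit 8 (remaining 48 ft³)
B14 (52 ft³) → storage unit 9 (remaining 48 ft³)
B15 (20 ft³) → storage unit 4 (remaining 21 ft³)
Final storage units: [13,25,62] [66,8,22] [56,27] [59,20] [72] [56] [53] [52] [52].

9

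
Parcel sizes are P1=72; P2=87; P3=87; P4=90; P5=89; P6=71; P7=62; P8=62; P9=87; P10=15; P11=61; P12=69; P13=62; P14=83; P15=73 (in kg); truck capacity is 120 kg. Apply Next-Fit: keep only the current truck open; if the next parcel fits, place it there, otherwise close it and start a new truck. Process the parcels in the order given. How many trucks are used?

14 trucks

truck 1: place P1 (72 kg), 48 kg left
truck 2: place P2 (87 kg), 33 kg left
truck 3: place P3 (87 kg), 33 kg left
truck 4: place P4 (90 kg), 30 kg left
truck 5: place P5 (89 kg), 31 kg left
truck 6: place P6 (71 kg), 49 kg left
truck 7: place P7 (62 kg), 58 kg left
truck 8: place P8 (62 kg), 58 kg left
truck 9: place P9 (87 kg), 33 kg left
truck 9: place P10 (15 kg), 18 kg left
truck 10: place P11 (61 kg), 59 kg left
truck 11: place P12 (69 kg), 51 kg left
truck 12: place P13 (62 kg), 58 kg left
truck 13: place P14 (83 kg), 37 kg left
truck 14: place P15 (73 kg), 47 kg left
Final trucks: [72] [87] [87] [90] [89] [71] [62] [62] [87,15] [61] [69] [62] [83] [73].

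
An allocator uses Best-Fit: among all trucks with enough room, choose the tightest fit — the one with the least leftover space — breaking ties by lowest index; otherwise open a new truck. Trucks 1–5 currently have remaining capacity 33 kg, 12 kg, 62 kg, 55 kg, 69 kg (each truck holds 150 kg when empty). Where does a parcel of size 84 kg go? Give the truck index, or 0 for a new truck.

No truck has ≥ 84 kg free, so a new truck is opened.

0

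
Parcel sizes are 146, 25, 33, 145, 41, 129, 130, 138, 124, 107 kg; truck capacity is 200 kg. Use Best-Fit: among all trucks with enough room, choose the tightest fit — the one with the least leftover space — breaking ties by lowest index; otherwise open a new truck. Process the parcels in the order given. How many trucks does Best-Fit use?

146 kg → truck 1 (remaining 54 kg)
25 kg → truck 1 (remaining 29 kg)
33 kg → truck 2 (remaining 167 kg)
145 kg → truck 2 (remaining 22 kg)
41 kg → truck 3 (remaining 159 kg)
129 kg → truck 3 (remaining 30 kg)
130 kg → truck 4 (remaining 70 kg)
138 kg → truck 5 (remaining 62 kg)
124 kg → truck 6 (remaining 76 kg)
107 kg → truck 7 (remaining 93 kg)
Final trucks: [146,25] [33,145] [41,129] [130] [138] [124] [107].

7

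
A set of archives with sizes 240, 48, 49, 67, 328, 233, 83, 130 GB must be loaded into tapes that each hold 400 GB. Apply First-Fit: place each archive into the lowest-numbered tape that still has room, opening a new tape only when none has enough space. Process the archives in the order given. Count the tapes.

240 GB → tape 1 (remaining 160 GB)
48 GB → tape 1 (remaining 112 GB)
49 GB → tape 1 (remaining 63 GB)
67 GB → tape 2 (remaining 333 GB)
328 GB → tape 2 (remaining 5 GB)
233 GB → tape 3 (remaining 167 GB)
83 GB → tape 3 (remaining 84 GB)
130 GB → tape 4 (remaining 270 GB)
Final tapes: [240,48,49] [67,328] [233,83] [130].

4 tapes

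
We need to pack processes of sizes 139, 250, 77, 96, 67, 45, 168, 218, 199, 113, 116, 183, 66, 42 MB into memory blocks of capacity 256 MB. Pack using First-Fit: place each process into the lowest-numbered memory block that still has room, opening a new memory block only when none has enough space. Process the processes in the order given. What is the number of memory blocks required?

memory block 1: place 139 MB, 117 MB left
memory block 2: place 250 MB, 6 MB left
memory block 1: place 77 MB, 40 MB left
memory block 3: place 96 MB, 160 MB left
memory block 3: place 67 MB, 93 MB left
memory block 3: place 45 MB, 48 MB left
memory block 4: place 168 MB, 88 MB left
memory block 5: place 218 MB, 38 MB left
memory block 6: place 199 MB, 57 MB left
memory block 7: place 113 MB, 143 MB left
memory block 7: place 116 MB, 27 MB left
memory block 8: place 183 MB, 73 MB left
memory block 4: place 66 MB, 22 MB left
memory block 3: place 42 MB, 6 MB left
Final memory blocks: [139,77] [250] [96,67,45,42] [168,66] [218] [199] [113,116] [183].

8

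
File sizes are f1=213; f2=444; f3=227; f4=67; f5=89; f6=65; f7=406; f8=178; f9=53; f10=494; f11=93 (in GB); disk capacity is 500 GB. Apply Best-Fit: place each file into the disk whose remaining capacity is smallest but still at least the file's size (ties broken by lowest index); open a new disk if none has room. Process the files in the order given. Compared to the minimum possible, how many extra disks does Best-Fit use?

Best-Fit: [213,227] [444,53] [67,89,65,178] [406,93] [494] → 5 disks.
Total size 2329 GB; any packing needs at least ⌈2329/500⌉ = 5 disks.
So 5 is already optimal.

0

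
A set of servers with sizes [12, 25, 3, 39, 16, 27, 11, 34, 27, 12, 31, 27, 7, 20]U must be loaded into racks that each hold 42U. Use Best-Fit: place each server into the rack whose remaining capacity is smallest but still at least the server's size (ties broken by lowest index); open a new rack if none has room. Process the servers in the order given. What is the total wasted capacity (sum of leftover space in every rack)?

rack 1: place 12U, 30U left
rack 1: place 25U, 5U left
rack 1: place 3U, 2U left
rack 2: place 39U, 3U left
rack 3: place 16U, 26U left
rack 4: place 27U, 15U left
rack 4: place 11U, 4U left
rack 5: place 34U, 8U left
rack 6: place 27U, 15U left
rack 6: place 12U, 3U left
rack 7: place 31U, 11U left
rack 8: place 27U, 15U left
rack 5: place 7U, 1U left
rack 3: place 20U, 6U left
8 racks × 42U = 336U; used 291U; unused 45U.

45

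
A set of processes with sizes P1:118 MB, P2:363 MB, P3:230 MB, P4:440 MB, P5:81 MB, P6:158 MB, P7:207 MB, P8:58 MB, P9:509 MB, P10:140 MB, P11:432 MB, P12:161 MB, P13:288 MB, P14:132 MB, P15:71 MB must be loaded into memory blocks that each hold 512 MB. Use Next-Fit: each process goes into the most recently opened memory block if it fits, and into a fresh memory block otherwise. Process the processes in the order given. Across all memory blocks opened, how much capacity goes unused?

memory block 1: place P1 (118 MB), 394 MB left
memory block 1: place P2 (363 MB), 31 MB left
memory block 2: place P3 (230 MB), 282 MB left
memory block 3: place P4 (440 MB), 72 MB left
memory block 4: place P5 (81 MB), 431 MB left
memory block 4: place P6 (158 MB), 273 MB left
memory block 4: place P7 (207 MB), 66 MB left
memory block 4: place P8 (58 MB), 8 MB left
memory block 5: place P9 (509 MB), 3 MB left
memory block 6: place P10 (140 MB), 372 MB left
memory block 7: place P11 (432 MB), 80 MB left
memory block 8: place P12 (161 MB), 351 MB left
memory block 8: place P13 (288 MB), 63 MB left
memory block 9: place P14 (132 MB), 380 MB left
memory block 9: place P15 (71 MB), 309 MB left
9 memory blocks × 512 MB = 4608 MB; used 3388 MB; unused 1220 MB.

1220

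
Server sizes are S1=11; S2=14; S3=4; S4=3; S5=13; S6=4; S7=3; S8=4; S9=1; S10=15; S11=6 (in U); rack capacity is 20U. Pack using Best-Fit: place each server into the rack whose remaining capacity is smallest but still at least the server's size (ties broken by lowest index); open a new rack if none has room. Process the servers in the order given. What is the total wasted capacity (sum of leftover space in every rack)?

22

Put S1 (11U) in rack 1; 9U remain.
Put S2 (14U) in rack 2; 6U remain.
Put S3 (4U) in rack 2; 2U remain.
Put S4 (3U) in rack 1; 6U remain.
Put S5 (13U) in rack 3; 7U remain.
Put S6 (4U) in rack 1; 2U remain.
Put S7 (3U) in rack 3; 4U remain.
Put S8 (4U) in rack 3; 0U remain.
Put S9 (1U) in rack 1; 1U remain.
Put S10 (15U) in rack 4; 5U remain.
Put S11 (6U) in rack 5; 14U remain.
5 racks × 20U = 100U; used 78U; unused 22U.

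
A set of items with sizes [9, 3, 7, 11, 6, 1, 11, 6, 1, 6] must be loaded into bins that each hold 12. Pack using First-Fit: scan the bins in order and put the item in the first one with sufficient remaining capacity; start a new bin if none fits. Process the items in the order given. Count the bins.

bin 1: place 9, 3 left
bin 1: place 3, 0 left
bin 2: place 7, 5 left
bin 3: place 11, 1 left
bin 4: place 6, 6 left
bin 2: place 1, 4 left
bin 5: place 11, 1 left
bin 4: place 6, 0 left
bin 2: place 1, 3 left
bin 6: place 6, 6 left
Final bins: [9,3] [7,1,1] [11] [6,6] [11] [6].

6 bins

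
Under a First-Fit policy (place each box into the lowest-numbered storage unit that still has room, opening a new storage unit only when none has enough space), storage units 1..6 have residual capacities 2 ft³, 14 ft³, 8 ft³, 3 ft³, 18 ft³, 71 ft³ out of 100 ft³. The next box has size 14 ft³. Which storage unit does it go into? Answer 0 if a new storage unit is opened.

2

Storage units with room: storage unit 2 (14 ft³), storage unit 5 (18 ft³), storage unit 6 (71 ft³).
The first with room is storage unit 2.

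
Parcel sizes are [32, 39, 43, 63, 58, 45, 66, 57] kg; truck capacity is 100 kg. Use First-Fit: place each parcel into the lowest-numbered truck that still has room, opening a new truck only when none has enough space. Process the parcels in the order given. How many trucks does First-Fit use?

6

32 kg → truck 1 (remaining 68 kg)
39 kg → truck 1 (remaining 29 kg)
43 kg → truck 2 (remaining 57 kg)
63 kg → truck 3 (remaining 37 kg)
58 kg → truck 4 (remaining 42 kg)
45 kg → truck 2 (remaining 12 kg)
66 kg → truck 5 (remaining 34 kg)
57 kg → truck 6 (remaining 43 kg)
Final trucks: [32,39] [43,45] [63] [58] [66] [57].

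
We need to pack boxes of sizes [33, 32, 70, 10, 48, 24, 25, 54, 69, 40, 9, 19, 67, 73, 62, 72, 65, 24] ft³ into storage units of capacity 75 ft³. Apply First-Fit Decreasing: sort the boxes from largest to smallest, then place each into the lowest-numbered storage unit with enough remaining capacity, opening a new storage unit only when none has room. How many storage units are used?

12 storage units

Sorted descending: 73, 72, 70, 69, 67, 65, 62, 54, 48, 40, 33, 32, 25, 24, 24, 19, 10, 9.
Put 73 ft³ in storage unit 1; 2 ft³ remain.
Put 72 ft³ in storage unit 2; 3 ft³ remain.
Put 70 ft³ in storage unit 3; 5 ft³ remain.
Put 69 ft³ in storage unit 4; 6 ft³ remain.
Put 67 ft³ in storage unit 5; 8 ft³ remain.
Put 65 ft³ in storage unit 6; 10 ft³ remain.
Put 62 ft³ in storage unit 7; 13 ft³ remain.
Put 54 ft³ in storage unit 8; 21 ft³ remain.
Put 48 ft³ in storage unit 9; 27 ft³ remain.
Put 40 ft³ in storage unit 10; 35 ft³ remain.
Put 33 ft³ in storage unit 10; 2 ft³ remain.
Put 32 ft³ in storage unit 11; 43 ft³ remain.
Put 25 ft³ in storage unit 9; 2 ft³ remain.
Put 24 ft³ in storage unit 11; 19 ft³ remain.
Put 24 ft³ in storage unit 12; 51 ft³ remain.
Put 19 ft³ in storage unit 8; 2 ft³ remain.
Put 10 ft³ in storage unit 6; 0 ft³ remain.
Put 9 ft³ in storage unit 7; 4 ft³ remain.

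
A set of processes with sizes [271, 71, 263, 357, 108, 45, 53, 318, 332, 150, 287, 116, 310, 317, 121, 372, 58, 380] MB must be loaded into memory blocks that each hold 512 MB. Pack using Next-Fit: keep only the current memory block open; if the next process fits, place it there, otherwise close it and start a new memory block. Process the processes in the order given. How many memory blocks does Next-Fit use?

10

Put 271 MB in memory block 1; 241 MB remain.
Put 71 MB in memory block 1; 170 MB remain.
Put 263 MB in memory block 2; 249 MB remain.
Put 357 MB in memory block 3; 155 MB remain.
Put 108 MB in memory block 3; 47 MB remain.
Put 45 MB in memory block 3; 2 MB remain.
Put 53 MB in memory block 4; 459 MB remain.
Put 318 MB in memory block 4; 141 MB remain.
Put 332 MB in memory block 5; 180 MB remain.
Put 150 MB in memory block 5; 30 MB remain.
Put 287 MB in memory block 6; 225 MB remain.
Put 116 MB in memory block 6; 109 MB remain.
Put 310 MB in memory block 7; 202 MB remain.
Put 317 MB in memory block 8; 195 MB remain.
Put 121 MB in memory block 8; 74 MB remain.
Put 372 MB in memory block 9; 140 MB remain.
Put 58 MB in memory block 9; 82 MB remain.
Put 380 MB in memory block 10; 132 MB remain.
Final memory blocks: [271,71] [263] [357,108,45] [53,318] [332,150] [287,116] [310] [317,121] [372,58] [380].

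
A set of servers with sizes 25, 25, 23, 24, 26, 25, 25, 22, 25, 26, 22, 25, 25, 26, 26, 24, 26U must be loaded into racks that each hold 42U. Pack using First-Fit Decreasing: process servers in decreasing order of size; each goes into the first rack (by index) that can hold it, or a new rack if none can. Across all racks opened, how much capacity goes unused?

294

Sorted descending: 26, 26, 26, 26, 26, 25, 25, 25, 25, 25, 25, 25, 24, 24, 23, 22, 22.
26U → rack 1 (remaining 16U)
26U → rack 2 (remaining 16U)
26U → rack 3 (remaining 16U)
26U → rack 4 (remaining 16U)
26U → rack 5 (remaining 16U)
25U → rack 6 (remaining 17U)
25U → rack 7 (remaining 17U)
25U → rack 8 (remaining 17U)
25U → rack 9 (remaining 17U)
25U → rack 10 (remaining 17U)
25U → rack 11 (remaining 17U)
25U → rack 12 (remaining 17U)
24U → rack 13 (remaining 18U)
24U → rack 14 (remaining 18U)
23U → rack 15 (remaining 19U)
22U → rack 16 (remaining 20U)
22U → rack 17 (remaining 20U)
17 racks × 42U = 714U; used 420U; unused 294U.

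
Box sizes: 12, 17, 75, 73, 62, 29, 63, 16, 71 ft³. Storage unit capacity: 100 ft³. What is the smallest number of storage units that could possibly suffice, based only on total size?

Total size = 12 + 17 + 75 + 73 + 62 + 29 + 63 + 16 + 71 = 418 ft³.
⌈418 / 100⌉ = 5.

5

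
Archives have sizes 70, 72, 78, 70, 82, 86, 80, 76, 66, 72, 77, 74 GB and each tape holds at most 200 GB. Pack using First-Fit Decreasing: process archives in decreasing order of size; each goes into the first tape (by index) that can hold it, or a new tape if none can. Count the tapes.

Sorted descending: 86, 82, 80, 78, 77, 76, 74, 72, 72, 70, 70, 66.
tape 1: place 86 GB, 114 GB left
tape 1: place 82 GB, 32 GB left
tape 2: place 80 GB, 120 GB left
tape 2: place 78 GB, 42 GB left
tape 3: place 77 GB, 123 GB left
tape 3: place 76 GB, 47 GB left
tape 4: place 74 GB, 126 GB left
tape 4: place 72 GB, 54 GB left
tape 5: place 72 GB, 128 GB left
tape 5: place 70 GB, 58 GB left
tape 6: place 70 GB, 130 GB left
tape 6: place 66 GB, 64 GB left

6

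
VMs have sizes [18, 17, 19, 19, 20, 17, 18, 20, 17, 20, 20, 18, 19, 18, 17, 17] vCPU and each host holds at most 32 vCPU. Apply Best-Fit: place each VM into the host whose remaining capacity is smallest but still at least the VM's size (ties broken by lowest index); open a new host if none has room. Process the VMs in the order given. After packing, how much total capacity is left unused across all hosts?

18 vCPU → host 1 (remaining 14 vCPU)
17 vCPU → host 2 (remaining 15 vCPU)
19 vCPU → host 3 (remaining 13 vCPU)
19 vCPU → host 4 (remaining 13 vCPU)
20 vCPU → host 5 (remaining 12 vCPU)
17 vCPU → host 6 (remaining 15 vCPU)
18 vCPU → host 7 (remaining 14 vCPU)
20 vCPU → host 8 (remaining 12 vCPU)
17 vCPU → host 9 (remaining 15 vCPU)
20 vCPU → host 10 (remaining 12 vCPU)
20 vCPU → host 11 (remaining 12 vCPU)
18 vCPU → host 12 (remaining 14 vCPU)
19 vCPU → host 13 (remaining 13 vCPU)
18 vCPU → host 14 (remaining 14 vCPU)
17 vCPU → host 15 (remaining 15 vCPU)
17 vCPU → host 16 (remaining 15 vCPU)
16 hosts × 32 vCPU = 512 vCPU; used 294 vCPU; unused 218 vCPU.

218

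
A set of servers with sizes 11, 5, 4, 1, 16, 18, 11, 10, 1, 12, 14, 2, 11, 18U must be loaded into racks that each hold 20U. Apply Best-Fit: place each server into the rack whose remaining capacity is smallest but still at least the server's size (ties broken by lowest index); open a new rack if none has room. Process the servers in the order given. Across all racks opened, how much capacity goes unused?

Put 11U in rack 1; 9U remain.
Put 5U in rack 1; 4U remain.
Put 4U in rack 1; 0U remain.
Put 1U in rack 2; 19U remain.
Put 16U in rack 2; 3U remain.
Put 18U in rack 3; 2U remain.
Put 11U in rack 4; 9U remain.
Put 10U in rack 5; 10U remain.
Put 1U in rack 3; 1U remain.
Put 12U in rack 6; 8U remain.
Put 14U in rack 7; 6U remain.
Put 2U in rack 2; 1U remain.
Put 11U in rack 8; 9U remain.
Put 18U in rack 9; 2U remain.
9 racks × 20U = 180U; used 134U; unused 46U.

46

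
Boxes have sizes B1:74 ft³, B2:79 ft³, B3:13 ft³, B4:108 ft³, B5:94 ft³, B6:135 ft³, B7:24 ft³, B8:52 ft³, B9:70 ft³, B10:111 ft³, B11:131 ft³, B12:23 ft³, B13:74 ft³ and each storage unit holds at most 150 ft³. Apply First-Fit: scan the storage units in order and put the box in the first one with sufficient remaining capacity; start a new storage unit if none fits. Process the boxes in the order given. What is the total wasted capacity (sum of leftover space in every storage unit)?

Put B1 (74 ft³) in storage unit 1; 76 ft³ remain.
Put B2 (79 ft³) in storage unit 2; 71 ft³ remain.
Put B3 (13 ft³) in storage unit 1; 63 ft³ remain.
Put B4 (108 ft³) in storage unit 3; 42 ft³ remain.
Put B5 (94 ft³) in storage unit 4; 56 ft³ remain.
Put B6 (135 ft³) in storage unit 5; 15 ft³ remain.
Put B7 (24 ft³) in storage unit 1; 39 ft³ remain.
Put B8 (52 ft³) in storage unit 2; 19 ft³ remain.
Put B9 (70 ft³) in storage unit 6; 80 ft³ remain.
Put B10 (111 ft³) in storage unit 7; 39 ft³ remain.
Put B11 (131 ft³) in storage unit 8; 19 ft³ remain.
Put B12 (23 ft³) in storage unit 1; 16 ft³ remain.
Put B13 (74 ft³) in storage unit 6; 6 ft³ remain.
8 storage units × 150 ft³ = 1200 ft³; used 988 ft³; unused 212 ft³.

212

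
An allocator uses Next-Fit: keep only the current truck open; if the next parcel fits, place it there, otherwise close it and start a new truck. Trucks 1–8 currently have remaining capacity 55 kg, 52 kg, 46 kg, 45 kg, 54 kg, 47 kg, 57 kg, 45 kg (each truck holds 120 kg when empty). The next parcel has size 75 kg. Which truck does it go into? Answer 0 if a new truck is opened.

Next-Fit only looks at truck 8, which has 45 kg free.
75 kg does not fit, so a new truck is opened.

0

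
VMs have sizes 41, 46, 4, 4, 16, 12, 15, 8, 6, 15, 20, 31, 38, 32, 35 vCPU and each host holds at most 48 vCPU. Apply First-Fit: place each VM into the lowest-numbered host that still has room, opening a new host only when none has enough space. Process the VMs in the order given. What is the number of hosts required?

9 hosts

41 vCPU → host 1 (remaining 7 vCPU)
46 vCPU → host 2 (remaining 2 vCPU)
4 vCPU → host 1 (remaining 3 vCPU)
4 vCPU → host 3 (remaining 44 vCPU)
16 vCPU → host 3 (remaining 28 vCPU)
12 vCPU → host 3 (remaining 16 vCPU)
15 vCPU → host 3 (remaining 1 vCPU)
8 vCPU → host 4 (remaining 40 vCPU)
6 vCPU → host 4 (remaining 34 vCPU)
15 vCPU → host 4 (remaining 19 vCPU)
20 vCPU → host 5 (remaining 28 vCPU)
31 vCPU → host 6 (remaining 17 vCPU)
38 vCPU → host 7 (remaining 10 vCPU)
32 vCPU → host 8 (remaining 16 vCPU)
35 vCPU → host 9 (remaining 13 vCPU)
Final hosts: [41,4] [46] [4,16,12,15] [8,6,15] [20] [31] [38] [32] [35].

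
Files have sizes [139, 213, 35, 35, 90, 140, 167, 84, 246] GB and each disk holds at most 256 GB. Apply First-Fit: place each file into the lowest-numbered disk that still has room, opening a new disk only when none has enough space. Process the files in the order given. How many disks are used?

139 GB → disk 1 (remaining 117 GB)
213 GB → disk 2 (remaining 43 GB)
35 GB → disk 1 (remaining 82 GB)
35 GB → disk 1 (remaining 47 GB)
90 GB → disk 3 (remaining 166 GB)
140 GB → disk 3 (remaining 26 GB)
167 GB → disk 4 (remaining 89 GB)
84 GB → disk 4 (remaining 5 GB)
246 GB → disk 5 (remaining 10 GB)
Final disks: [139,35,35] [213] [90,140] [167,84] [246].

5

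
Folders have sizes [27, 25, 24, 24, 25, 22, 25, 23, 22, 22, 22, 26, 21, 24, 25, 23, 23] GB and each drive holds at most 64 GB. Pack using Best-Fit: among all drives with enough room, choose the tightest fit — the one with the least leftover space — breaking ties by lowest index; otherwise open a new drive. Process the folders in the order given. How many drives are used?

9

drive 1: place 27 GB, 37 GB left
drive 1: place 25 GB, 12 GB left
drive 2: place 24 GB, 40 GB left
drive 2: place 24 GB, 16 GB left
drive 3: place 25 GB, 39 GB left
drive 3: place 22 GB, 17 GB left
drive 4: place 25 GB, 39 GB left
drive 4: place 23 GB, 16 GB left
drive 5: place 22 GB, 42 GB left
drive 5: place 22 GB, 20 GB left
drive 6: place 22 GB, 42 GB left
drive 6: place 26 GB, 16 GB left
drive 7: place 21 GB, 43 GB left
drive 7: place 24 GB, 19 GB left
drive 8: place 25 GB, 39 GB left
drive 8: place 23 GB, 16 GB left
drive 9: place 23 GB, 41 GB left
Final drives: [27,25] [24,24] [25,22] [25,23] [22,22] [22,26] [21,24] [25,23] [23].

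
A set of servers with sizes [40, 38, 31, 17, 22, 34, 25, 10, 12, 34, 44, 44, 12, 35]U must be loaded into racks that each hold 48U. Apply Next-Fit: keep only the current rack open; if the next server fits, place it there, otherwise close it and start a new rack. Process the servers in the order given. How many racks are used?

10

40U → rack 1 (remaining 8U)
38U → rack 2 (remaining 10U)
31U → rack 3 (remaining 17U)
17U → rack 3 (remaining 0U)
22U → rack 4 (remaining 26U)
34U → rack 5 (remaining 14U)
25U → rack 6 (remaining 23U)
10U → rack 6 (remaining 13U)
12U → rack 6 (remaining 1U)
34U → rack 7 (remaining 14U)
44U → rack 8 (remaining 4U)
44U → rack 9 (remaining 4U)
12U → rack 10 (remaining 36U)
35U → rack 10 (remaining 1U)
Final racks: [40] [38] [31,17] [22] [34] [25,10,12] [34] [44] [44] [12,35].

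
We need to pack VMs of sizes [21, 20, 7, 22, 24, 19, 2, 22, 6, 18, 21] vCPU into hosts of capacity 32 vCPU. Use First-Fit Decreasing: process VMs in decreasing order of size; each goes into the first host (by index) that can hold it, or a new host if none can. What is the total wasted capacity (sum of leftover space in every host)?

74

Sorted descending: 24, 22, 22, 21, 21, 20, 19, 18, 7, 6, 2.
host 1: place 24 vCPU, 8 vCPU left
host 2: place 22 vCPU, 10 vCPU left
host 3: place 22 vCPU, 10 vCPU left
host 4: place 21 vCPU, 11 vCPU left
host 5: place 21 vCPU, 11 vCPU left
host 6: place 20 vCPU, 12 vCPU left
host 7: place 19 vCPU, 13 vCPU left
host 8: place 18 vCPU, 14 vCPU left
host 1: place 7 vCPU, 1 vCPU left
host 2: place 6 vCPU, 4 vCPU left
host 2: place 2 vCPU, 2 vCPU left
8 hosts × 32 vCPU = 256 vCPU; used 182 vCPU; unused 74 vCPU.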